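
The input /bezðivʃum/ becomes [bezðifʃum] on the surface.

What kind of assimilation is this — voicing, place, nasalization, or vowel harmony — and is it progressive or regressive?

/v/→[f].
Each target copies a feature from the following segment, so the direction is regressive.

voicing assimilation, regressive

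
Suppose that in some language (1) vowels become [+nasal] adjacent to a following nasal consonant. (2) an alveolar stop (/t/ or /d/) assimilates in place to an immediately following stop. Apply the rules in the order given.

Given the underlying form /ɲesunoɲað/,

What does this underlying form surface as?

[ɲesũnõɲað]

Rule 1: /u/ before nasal /n/ → [ũ]
Rule 1: /o/ before nasal /ɲ/ → [õ]
After rule 1: ɲesũnõɲað
Rule 2: no segment meets the rule's conditions; no change.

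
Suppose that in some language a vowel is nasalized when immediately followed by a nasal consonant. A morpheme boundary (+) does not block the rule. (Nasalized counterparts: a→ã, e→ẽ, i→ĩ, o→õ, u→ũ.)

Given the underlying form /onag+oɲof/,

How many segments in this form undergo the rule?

2

/o/ before nasal /n/ → [õ]
/o/ before nasal /ɲ/ → [õ]
2 segments change.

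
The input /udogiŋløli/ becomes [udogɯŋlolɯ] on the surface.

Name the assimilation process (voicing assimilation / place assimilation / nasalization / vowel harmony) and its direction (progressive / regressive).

/i/→[ɯ] /ø/→[o] /i/→[ɯ].
Vowels agree with the first vowel, so the harmony is progressive.

vowel harmony, progressive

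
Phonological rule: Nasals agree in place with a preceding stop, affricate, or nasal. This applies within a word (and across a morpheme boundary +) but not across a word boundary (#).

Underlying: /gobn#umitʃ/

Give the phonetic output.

[gobm#umitʃ]

/n/ after /b/ (labial) → [m]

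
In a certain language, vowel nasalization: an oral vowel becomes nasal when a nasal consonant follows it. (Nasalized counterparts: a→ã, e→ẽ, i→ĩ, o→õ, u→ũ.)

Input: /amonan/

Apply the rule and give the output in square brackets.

[ãmõnãn]

/a/ before nasal /m/ → [ã]
/o/ before nasal /n/ → [õ]
/a/ before nasal /n/ → [ã]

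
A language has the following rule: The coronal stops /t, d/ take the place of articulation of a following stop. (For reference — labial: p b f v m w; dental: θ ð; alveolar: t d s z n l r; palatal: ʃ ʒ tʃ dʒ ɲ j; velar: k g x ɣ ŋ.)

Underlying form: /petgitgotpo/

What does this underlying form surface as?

[pekgikgoppo]

/t/ before /g/ (velar) → [k]
/t/ before /g/ (velar) → [k]
/t/ before /p/ (labial) → [p]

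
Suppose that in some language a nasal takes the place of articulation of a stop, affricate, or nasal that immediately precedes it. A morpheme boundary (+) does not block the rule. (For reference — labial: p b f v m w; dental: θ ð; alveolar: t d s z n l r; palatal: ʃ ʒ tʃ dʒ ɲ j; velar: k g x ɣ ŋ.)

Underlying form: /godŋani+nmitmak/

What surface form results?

/ŋ/ after /d/ (alveolar) → [n]
/m/ after /n/ (alveolar) → [n]
/m/ after /t/ (alveolar) → [n]

[godnani+nnitnak]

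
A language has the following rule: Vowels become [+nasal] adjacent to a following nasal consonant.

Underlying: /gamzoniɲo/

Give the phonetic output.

/a/ before nasal /m/ → [ã]
/o/ before nasal /n/ → [õ]
/i/ before nasal /ɲ/ → [ĩ]

[gãmzõnĩɲo]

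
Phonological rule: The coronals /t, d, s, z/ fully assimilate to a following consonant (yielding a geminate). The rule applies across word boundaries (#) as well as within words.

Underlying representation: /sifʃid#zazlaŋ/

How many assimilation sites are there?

/d/ before /z/ → [z] (total assimilation)
/z/ before /l/ → [l] (total assimilation)
2 segments change.

2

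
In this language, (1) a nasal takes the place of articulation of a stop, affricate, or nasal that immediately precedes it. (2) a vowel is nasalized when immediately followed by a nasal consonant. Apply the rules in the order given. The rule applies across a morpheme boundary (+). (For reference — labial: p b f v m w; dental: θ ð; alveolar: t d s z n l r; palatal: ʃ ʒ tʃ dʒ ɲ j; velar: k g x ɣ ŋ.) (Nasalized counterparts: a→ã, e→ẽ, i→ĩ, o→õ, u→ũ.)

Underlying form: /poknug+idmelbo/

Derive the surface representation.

Rule 1: /n/ after /k/ (velar) → [ŋ]
Rule 1: /m/ after /d/ (alveolar) → [n]
After rule 1: pokŋug+idnelbo
Rule 2: no segment meets the rule's conditions; no change.

[pokŋug+idnelbo]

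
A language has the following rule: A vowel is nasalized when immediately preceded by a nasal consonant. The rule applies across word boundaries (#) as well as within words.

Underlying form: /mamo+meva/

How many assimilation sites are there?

/a/ after nasal /m/ → [ã]
/o/ after nasal /m/ → [õ]
/e/ after nasal /m/ → [ẽ]
3 segments change.

3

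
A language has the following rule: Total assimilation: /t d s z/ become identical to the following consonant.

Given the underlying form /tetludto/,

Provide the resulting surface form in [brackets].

/t/ before /l/ → [l] (total assimilation)
/d/ before /t/ → [t] (total assimilation)

[tellutto]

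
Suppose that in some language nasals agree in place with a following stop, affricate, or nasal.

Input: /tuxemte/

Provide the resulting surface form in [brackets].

/m/ before /t/ (alveolar) → [n]

[tuxente]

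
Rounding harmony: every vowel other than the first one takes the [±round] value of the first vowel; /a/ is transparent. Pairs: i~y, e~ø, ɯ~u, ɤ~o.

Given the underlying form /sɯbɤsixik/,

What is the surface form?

no segment meets the rule's conditions; no change.

[sɯbɤsixik]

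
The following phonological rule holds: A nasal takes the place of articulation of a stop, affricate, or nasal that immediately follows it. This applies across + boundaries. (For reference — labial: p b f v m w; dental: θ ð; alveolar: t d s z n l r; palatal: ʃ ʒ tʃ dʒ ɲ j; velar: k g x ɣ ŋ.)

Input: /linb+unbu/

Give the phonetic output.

/n/ before /b/ (labial) → [m]
/n/ before /b/ (labial) → [m]

[limb+umbu]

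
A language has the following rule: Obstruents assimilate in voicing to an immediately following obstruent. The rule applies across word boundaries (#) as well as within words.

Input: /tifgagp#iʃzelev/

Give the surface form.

/f/ before /g/ (voiced) → [v]
/g/ before /p/ (voiceless) → [k]
/ʃ/ before /z/ (voiced) → [ʒ]

[tivgakp#iʒzelev]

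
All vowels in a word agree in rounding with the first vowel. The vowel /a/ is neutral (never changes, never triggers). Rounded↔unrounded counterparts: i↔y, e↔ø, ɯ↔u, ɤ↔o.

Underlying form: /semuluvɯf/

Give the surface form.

/u/ harmonizes with /e/ ([-round]) → [ɯ]
/u/ harmonizes with /e/ ([-round]) → [ɯ]

[semɯlɯvɯf]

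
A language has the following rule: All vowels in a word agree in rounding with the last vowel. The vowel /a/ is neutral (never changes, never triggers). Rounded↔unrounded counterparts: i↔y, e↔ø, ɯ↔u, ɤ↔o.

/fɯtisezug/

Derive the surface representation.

[futysøzug]

/ɯ/ harmonizes with /u/ ([+round]) → [u]
/i/ harmonizes with /u/ ([+round]) → [y]
/e/ harmonizes with /u/ ([+round]) → [ø]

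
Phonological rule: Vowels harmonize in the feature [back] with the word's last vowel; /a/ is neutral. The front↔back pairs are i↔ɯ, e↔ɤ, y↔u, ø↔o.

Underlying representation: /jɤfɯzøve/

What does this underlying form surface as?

[jefizøve]

/ɤ/ harmonizes with /e/ ([-back]) → [e]
/ɯ/ harmonizes with /e/ ([-back]) → [i]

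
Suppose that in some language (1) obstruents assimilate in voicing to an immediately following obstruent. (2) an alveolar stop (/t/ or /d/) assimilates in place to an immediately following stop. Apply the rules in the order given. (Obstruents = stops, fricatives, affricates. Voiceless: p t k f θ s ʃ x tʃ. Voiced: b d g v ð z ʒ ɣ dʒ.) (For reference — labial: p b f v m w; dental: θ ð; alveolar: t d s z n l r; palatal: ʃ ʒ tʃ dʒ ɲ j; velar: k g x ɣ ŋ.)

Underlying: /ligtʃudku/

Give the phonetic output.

Rule 1: /g/ before /tʃ/ (voiceless) → [k]
Rule 1: /d/ before /k/ (voiceless) → [t]
After rule 1: liktʃutku
Rule 2: /t/ before /k/ (velar) → [k]

[liktʃukku]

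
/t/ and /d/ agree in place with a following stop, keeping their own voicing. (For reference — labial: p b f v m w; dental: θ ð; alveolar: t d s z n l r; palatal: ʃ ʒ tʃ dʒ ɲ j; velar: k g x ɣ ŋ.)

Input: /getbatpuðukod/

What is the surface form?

/t/ before /b/ (labial) → [p]
/t/ before /p/ (labial) → [p]

[gepbappuðukod]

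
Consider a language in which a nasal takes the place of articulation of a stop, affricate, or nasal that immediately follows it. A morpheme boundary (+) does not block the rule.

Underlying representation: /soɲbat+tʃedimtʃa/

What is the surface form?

/ɲ/ before /b/ (labial) → [m]
/m/ before /tʃ/ (palatal) → [ɲ]

[sombat+tʃediɲtʃa]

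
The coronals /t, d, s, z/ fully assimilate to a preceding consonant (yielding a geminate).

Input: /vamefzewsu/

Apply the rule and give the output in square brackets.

/z/ after /f/ → [f] (total assimilation)
/s/ after /w/ → [w] (total assimilation)

[vameffewwu]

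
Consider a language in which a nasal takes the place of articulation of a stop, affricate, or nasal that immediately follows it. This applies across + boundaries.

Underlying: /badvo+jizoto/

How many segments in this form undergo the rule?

No segment meets the rule's conditions.

0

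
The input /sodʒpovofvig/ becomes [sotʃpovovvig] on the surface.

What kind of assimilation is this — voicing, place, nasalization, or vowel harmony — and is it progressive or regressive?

/dʒ/→[tʃ] /f/→[v].
Each target copies a feature from the following segment, so the direction is regressive.

voicing assimilation, regressive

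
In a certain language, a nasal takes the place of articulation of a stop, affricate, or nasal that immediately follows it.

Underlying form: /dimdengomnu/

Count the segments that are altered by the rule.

3

/m/ before /d/ (alveolar) → [n]
/n/ before /g/ (velar) → [ŋ]
/m/ before /n/ (alveolar) → [n]
3 segments change.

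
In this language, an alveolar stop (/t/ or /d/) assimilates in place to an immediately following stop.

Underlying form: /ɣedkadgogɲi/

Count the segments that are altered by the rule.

/d/ before /k/ (velar) → [g]
/d/ before /g/ (velar) → [g]
2 segments change.

2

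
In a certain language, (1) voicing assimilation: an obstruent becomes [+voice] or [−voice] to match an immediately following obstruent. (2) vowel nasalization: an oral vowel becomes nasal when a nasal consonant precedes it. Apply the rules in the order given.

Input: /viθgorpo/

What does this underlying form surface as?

Rule 1: /θ/ before /g/ (voiced) → [ð]
After rule 1: viðgorpo
Rule 2: no segment meets the rule's conditions; no change.

[viðgorpo]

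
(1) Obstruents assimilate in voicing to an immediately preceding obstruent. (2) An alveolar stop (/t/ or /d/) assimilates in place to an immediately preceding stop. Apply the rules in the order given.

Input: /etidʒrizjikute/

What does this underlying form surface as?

[etidʒrizjikute]

Rule 1: no segment meets the rule's conditions; no change.
After rule 1: etidʒrizjikute
Rule 2: no segment meets the rule's conditions; no change.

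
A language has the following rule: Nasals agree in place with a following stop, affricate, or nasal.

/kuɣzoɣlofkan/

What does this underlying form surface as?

[kuɣzoɣlofkan]

no segment meets the rule's conditions; no change.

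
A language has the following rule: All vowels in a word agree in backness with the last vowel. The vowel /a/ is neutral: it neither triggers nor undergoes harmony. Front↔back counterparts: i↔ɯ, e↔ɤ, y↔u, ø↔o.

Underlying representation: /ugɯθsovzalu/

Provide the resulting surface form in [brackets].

[ugɯθsovzalu]

no segment meets the rule's conditions; no change.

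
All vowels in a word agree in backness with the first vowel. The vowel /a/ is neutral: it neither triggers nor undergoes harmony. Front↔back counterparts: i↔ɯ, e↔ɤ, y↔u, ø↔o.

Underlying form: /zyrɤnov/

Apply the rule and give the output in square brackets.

[zyrenøv]

/ɤ/ harmonizes with /y/ ([-back]) → [e]
/o/ harmonizes with /y/ ([-back]) → [ø]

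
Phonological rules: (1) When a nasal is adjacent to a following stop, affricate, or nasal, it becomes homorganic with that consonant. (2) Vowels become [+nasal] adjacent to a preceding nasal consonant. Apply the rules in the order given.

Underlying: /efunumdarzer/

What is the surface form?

Rule 1: /m/ before /d/ (alveolar) → [n]
After rule 1: efunundarzer
Rule 2: /u/ after nasal /n/ → [ũ]

[efunũndarzer]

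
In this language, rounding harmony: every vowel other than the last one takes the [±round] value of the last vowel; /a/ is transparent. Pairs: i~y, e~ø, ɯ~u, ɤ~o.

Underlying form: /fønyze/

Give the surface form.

[fenize]

/ø/ harmonizes with /e/ ([-round]) → [e]
/y/ harmonizes with /e/ ([-round]) → [i]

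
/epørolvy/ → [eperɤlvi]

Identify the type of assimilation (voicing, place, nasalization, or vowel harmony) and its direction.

/ø/→[e] /o/→[ɤ] /y/→[i].
Vowels agree with the first vowel, so the harmony is progressive.

vowel harmony, progressive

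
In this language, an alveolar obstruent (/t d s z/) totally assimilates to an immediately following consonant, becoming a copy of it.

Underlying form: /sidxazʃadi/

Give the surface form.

[sixxaʃʃadi]

/d/ before /x/ → [x] (total assimilation)
/z/ before /ʃ/ → [ʃ] (total assimilation)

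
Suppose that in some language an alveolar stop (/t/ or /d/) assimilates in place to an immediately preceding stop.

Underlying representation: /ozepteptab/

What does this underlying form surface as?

/t/ after /p/ (labial) → [p]
/t/ after /p/ (labial) → [p]

[ozeppeppab]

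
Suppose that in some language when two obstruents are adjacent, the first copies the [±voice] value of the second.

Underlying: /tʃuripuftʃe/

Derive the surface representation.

no segment meets the rule's conditions; no change.

[tʃuripuftʃe]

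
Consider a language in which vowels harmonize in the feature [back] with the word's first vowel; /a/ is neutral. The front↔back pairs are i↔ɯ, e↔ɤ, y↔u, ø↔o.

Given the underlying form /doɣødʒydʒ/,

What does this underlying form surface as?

/ø/ harmonizes with /o/ ([+back]) → [o]
/y/ harmonizes with /o/ ([+back]) → [u]

[doɣodʒudʒ]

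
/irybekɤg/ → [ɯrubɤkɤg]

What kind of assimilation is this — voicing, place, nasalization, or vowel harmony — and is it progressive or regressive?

vowel harmony, regressive

/i/→[ɯ] /y/→[u] /e/→[ɤ].
Vowels agree with the last vowel, so the harmony is regressive.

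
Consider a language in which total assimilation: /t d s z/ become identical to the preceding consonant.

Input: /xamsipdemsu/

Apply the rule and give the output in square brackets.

[xammippemmu]

/s/ after /m/ → [m] (total assimilation)
/d/ after /p/ → [p] (total assimilation)
/s/ after /m/ → [m] (total assimilation)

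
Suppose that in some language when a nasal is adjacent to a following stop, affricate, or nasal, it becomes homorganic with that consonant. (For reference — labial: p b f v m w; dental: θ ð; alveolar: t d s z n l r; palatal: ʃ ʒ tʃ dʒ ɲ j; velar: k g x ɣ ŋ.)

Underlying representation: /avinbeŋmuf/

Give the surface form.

[avimbemmuf]

/n/ before /b/ (labial) → [m]
/ŋ/ before /m/ (labial) → [m]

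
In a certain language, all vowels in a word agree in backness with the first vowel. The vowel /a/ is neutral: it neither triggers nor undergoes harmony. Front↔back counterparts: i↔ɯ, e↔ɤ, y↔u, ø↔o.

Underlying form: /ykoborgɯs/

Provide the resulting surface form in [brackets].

[ykøbørgis]

/o/ harmonizes with /y/ ([-back]) → [ø]
/o/ harmonizes with /y/ ([-back]) → [ø]
/ɯ/ harmonizes with /y/ ([-back]) → [i]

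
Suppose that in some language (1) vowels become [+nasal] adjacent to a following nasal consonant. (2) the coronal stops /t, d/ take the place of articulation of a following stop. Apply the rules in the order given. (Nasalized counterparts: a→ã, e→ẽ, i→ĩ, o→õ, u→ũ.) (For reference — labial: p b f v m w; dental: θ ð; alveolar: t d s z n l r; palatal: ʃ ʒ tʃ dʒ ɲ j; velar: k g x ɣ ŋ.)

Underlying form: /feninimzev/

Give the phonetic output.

Rule 1: /e/ before nasal /n/ → [ẽ]
Rule 1: /i/ before nasal /n/ → [ĩ]
Rule 1: /i/ before nasal /m/ → [ĩ]
After rule 1: fẽnĩnĩmzev
Rule 2: no segment meets the rule's conditions; no change.

[fẽnĩnĩmzev]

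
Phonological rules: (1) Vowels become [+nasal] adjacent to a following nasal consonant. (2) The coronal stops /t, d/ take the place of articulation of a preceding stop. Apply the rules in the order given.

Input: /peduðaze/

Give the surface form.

Rule 1: no segment meets the rule's conditions; no change.
After rule 1: peduðaze
Rule 2: no segment meets the rule's conditions; no change.

[peduðaze]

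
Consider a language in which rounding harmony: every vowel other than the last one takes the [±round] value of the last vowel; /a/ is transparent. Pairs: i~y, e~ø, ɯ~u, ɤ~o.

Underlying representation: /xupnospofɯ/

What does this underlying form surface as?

[xɯpnɤspɤfɯ]

/u/ harmonizes with /ɯ/ ([-round]) → [ɯ]
/o/ harmonizes with /ɯ/ ([-round]) → [ɤ]
/o/ harmonizes with /ɯ/ ([-round]) → [ɤ]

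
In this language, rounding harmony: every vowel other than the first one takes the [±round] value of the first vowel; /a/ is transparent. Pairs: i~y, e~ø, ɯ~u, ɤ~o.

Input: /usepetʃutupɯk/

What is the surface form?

[usøpøtʃutupuk]

/e/ harmonizes with /u/ ([+round]) → [ø]
/e/ harmonizes with /u/ ([+round]) → [ø]
/ɯ/ harmonizes with /u/ ([+round]) → [u]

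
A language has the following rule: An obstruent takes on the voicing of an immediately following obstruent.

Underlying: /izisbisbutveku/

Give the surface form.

/s/ before /b/ (voiced) → [z]
/s/ before /b/ (voiced) → [z]
/t/ before /v/ (voiced) → [d]

[izizbizbudveku]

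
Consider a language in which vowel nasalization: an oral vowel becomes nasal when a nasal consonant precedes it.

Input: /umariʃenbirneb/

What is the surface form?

[umãriʃenbirnẽb]

/a/ after nasal /m/ → [ã]
/e/ after nasal /n/ → [ẽ]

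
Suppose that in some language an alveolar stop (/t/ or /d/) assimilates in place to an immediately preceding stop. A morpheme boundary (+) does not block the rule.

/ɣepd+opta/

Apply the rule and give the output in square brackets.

/d/ after /p/ (labial) → [b]
/t/ after /p/ (labial) → [p]

[ɣepb+oppa]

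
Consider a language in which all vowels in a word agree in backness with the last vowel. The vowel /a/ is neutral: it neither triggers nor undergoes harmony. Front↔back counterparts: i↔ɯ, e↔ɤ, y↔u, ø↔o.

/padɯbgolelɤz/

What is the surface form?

[padɯbgolɤlɤz]

/e/ harmonizes with /ɤ/ ([+back]) → [ɤ]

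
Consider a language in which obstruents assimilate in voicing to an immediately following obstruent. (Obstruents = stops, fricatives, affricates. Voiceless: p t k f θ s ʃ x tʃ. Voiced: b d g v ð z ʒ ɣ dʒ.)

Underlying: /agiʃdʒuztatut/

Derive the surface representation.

[agiʒdʒustatut]

/ʃ/ before /dʒ/ (voiced) → [ʒ]
/z/ before /t/ (voiceless) → [s]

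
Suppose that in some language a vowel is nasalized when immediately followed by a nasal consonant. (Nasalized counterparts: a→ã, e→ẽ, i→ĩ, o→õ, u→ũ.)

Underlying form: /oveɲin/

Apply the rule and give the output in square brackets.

[ovẽɲĩn]

/e/ before nasal /ɲ/ → [ẽ]
/i/ before nasal /n/ → [ĩ]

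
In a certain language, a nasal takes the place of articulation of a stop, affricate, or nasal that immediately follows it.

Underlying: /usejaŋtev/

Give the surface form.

/ŋ/ before /t/ (alveolar) → [n]

[usejantev]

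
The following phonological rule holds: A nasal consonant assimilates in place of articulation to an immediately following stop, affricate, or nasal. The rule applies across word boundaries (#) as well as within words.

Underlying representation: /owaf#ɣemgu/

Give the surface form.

[owaf#ɣeŋgu]

/m/ before /g/ (velar) → [ŋ]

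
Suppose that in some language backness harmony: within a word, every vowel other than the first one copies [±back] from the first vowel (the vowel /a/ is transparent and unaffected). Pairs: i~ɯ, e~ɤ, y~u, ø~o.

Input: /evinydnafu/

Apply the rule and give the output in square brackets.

/u/ harmonizes with /e/ ([-back]) → [y]

[evinydnafy]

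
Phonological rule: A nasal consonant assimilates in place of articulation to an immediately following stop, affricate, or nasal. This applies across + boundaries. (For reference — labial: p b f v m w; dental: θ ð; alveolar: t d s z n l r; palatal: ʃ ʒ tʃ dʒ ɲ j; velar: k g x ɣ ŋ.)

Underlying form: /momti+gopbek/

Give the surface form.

[monti+gopbek]

/m/ before /t/ (alveolar) → [n]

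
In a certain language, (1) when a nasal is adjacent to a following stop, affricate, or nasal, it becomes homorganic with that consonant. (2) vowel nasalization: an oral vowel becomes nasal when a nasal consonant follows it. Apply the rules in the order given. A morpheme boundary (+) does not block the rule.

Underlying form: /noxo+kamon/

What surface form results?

[noxo+kãmõn]

Rule 1: no segment meets the rule's conditions; no change.
After rule 1: noxo+kamon
Rule 2: /a/ before nasal /m/ → [ã]
Rule 2: /o/ before nasal /n/ → [õ]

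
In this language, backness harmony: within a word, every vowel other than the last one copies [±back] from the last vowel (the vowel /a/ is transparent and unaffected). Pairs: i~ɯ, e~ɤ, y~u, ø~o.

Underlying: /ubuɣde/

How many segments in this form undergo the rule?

2

/u/ harmonizes with /e/ ([-back]) → [y]
/u/ harmonizes with /e/ ([-back]) → [y]
2 segments change.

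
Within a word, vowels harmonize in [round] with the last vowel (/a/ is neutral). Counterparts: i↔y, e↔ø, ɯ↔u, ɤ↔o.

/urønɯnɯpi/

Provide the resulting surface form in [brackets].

[ɯrenɯnɯpi]

/u/ harmonizes with /i/ ([-round]) → [ɯ]
/ø/ harmonizes with /i/ ([-round]) → [e]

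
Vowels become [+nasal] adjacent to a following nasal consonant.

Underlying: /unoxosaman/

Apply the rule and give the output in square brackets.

[ũnoxosãmãn]

/u/ before nasal /n/ → [ũ]
/a/ before nasal /m/ → [ã]
/a/ before nasal /n/ → [ã]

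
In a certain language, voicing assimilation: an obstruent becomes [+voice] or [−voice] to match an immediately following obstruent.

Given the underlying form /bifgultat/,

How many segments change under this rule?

/f/ before /g/ (voiced) → [v]
1 segment changes.

1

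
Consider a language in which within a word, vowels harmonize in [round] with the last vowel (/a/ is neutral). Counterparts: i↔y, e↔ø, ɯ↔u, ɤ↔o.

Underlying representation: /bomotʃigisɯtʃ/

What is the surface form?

/o/ harmonizes with /ɯ/ ([-round]) → [ɤ]
/o/ harmonizes with /ɯ/ ([-round]) → [ɤ]

[bɤmɤtʃigisɯtʃ]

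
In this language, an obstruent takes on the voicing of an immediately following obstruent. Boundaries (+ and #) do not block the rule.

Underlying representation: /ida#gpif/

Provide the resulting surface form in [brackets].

[ida#kpif]

/g/ before /p/ (voiceless) → [k]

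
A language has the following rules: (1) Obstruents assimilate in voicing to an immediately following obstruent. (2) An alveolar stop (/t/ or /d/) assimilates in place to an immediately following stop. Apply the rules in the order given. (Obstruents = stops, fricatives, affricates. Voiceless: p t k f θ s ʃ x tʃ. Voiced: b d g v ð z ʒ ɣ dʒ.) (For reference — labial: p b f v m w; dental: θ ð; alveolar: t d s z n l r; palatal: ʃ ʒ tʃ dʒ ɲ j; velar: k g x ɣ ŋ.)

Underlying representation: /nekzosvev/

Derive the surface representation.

Rule 1: /k/ before /z/ (voiced) → [g]
Rule 1: /s/ before /v/ (voiced) → [z]
After rule 1: negzozvev
Rule 2: no segment meets the rule's conditions; no change.

[negzozvev]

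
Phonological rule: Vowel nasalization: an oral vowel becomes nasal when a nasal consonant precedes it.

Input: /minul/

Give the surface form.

[mĩnũl]

/i/ after nasal /m/ → [ĩ]
/u/ after nasal /n/ → [ũ]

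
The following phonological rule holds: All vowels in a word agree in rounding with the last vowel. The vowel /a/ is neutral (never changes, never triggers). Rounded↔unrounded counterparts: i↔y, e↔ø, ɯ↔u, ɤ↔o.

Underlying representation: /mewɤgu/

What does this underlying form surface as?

[møwogu]

/e/ harmonizes with /u/ ([+round]) → [ø]
/ɤ/ harmonizes with /u/ ([+round]) → [o]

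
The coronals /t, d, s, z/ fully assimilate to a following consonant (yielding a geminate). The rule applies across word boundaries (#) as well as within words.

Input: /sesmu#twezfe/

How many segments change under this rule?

3

/s/ before /m/ → [m] (total assimilation)
/t/ before /w/ → [w] (total assimilation)
/z/ before /f/ → [f] (total assimilation)
3 segments change.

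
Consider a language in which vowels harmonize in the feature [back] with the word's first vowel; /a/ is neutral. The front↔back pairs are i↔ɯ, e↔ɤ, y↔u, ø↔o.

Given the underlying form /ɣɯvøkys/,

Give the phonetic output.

/ø/ harmonizes with /ɯ/ ([+back]) → [o]
/y/ harmonizes with /ɯ/ ([+back]) → [u]

[ɣɯvokus]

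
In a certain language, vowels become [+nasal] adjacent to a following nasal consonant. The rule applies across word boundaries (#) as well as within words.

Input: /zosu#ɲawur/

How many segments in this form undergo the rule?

/u/ before nasal /ɲ/ → [ũ]
1 segment changes.

1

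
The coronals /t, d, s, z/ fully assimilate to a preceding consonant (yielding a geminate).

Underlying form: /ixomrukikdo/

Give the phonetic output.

/d/ after /k/ → [k] (total assimilation)

[ixomrukikko]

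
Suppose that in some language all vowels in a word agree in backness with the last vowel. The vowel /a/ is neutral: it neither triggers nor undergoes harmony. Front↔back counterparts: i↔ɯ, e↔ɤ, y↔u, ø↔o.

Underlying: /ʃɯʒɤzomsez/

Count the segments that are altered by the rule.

3

/ɯ/ harmonizes with /e/ ([-back]) → [i]
/ɤ/ harmonizes with /e/ ([-back]) → [e]
/o/ harmonizes with /e/ ([-back]) → [ø]
3 segments change.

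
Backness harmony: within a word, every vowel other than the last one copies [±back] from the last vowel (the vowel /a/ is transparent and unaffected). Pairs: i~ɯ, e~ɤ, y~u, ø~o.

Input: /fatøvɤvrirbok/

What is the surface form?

/ø/ harmonizes with /o/ ([+back]) → [o]
/i/ harmonizes with /o/ ([+back]) → [ɯ]

[fatovɤvrɯrbok]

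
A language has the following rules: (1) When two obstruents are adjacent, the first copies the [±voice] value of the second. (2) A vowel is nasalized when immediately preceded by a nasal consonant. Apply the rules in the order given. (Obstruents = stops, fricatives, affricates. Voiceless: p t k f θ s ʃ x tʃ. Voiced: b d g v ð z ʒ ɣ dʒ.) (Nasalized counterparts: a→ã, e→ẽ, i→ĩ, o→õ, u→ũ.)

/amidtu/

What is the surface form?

[amĩttu]

Rule 1: /d/ before /t/ (voiceless) → [t]
After rule 1: amittu
Rule 2: /i/ after nasal /m/ → [ĩ]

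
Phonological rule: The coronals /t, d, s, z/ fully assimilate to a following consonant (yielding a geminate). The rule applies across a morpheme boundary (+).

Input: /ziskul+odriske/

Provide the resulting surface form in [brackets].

[zikkul+orrikke]

/s/ before /k/ → [k] (total assimilation)
/d/ before /r/ → [r] (total assimilation)
/s/ before /k/ → [k] (total assimilation)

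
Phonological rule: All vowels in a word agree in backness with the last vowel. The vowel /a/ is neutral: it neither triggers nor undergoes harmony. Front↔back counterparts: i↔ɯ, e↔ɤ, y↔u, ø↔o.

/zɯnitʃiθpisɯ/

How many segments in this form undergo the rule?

/i/ harmonizes with /ɯ/ ([+back]) → [ɯ]
/i/ harmonizes with /ɯ/ ([+back]) → [ɯ]
/i/ harmonizes with /ɯ/ ([+back]) → [ɯ]
3 segments change.

3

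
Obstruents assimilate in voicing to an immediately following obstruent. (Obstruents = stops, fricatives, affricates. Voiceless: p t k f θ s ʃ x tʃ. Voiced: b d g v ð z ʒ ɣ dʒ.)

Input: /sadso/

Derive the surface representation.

[satso]

/d/ before /s/ (voiceless) → [t]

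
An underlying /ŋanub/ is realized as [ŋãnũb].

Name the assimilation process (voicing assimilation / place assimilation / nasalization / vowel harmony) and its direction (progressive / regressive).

/a/→[ã] /u/→[ũ].
Each target copies a feature from the preceding segment, so the direction is progressive.

nasalization, progressive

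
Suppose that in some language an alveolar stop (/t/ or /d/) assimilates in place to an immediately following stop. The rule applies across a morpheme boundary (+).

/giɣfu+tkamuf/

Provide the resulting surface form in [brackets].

/t/ before /k/ (velar) → [k]

[giɣfu+kkamuf]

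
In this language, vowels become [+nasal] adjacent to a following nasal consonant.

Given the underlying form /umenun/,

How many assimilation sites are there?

3

/u/ before nasal /m/ → [ũ]
/e/ before nasal /n/ → [ẽ]
/u/ before nasal /n/ → [ũ]
3 segments change.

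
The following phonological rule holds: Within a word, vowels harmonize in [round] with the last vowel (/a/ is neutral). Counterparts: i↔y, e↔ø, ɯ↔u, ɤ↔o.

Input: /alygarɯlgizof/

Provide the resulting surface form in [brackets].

[alygarulgyzof]

/ɯ/ harmonizes with /o/ ([+round]) → [u]
/i/ harmonizes with /o/ ([+round]) → [y]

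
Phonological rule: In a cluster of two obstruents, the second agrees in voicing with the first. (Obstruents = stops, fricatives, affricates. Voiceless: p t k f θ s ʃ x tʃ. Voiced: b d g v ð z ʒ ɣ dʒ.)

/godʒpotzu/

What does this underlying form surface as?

[godʒbotsu]

/p/ after /dʒ/ (voiced) → [b]
/z/ after /t/ (voiceless) → [s]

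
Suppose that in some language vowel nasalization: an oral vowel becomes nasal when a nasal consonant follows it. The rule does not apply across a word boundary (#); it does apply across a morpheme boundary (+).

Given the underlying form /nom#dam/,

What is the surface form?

[nõm#dãm]

/o/ before nasal /m/ → [õ]
/a/ before nasal /m/ → [ã]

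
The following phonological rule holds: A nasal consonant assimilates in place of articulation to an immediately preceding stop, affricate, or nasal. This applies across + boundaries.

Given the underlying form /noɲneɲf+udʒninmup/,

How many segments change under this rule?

3

/n/ after /ɲ/ (palatal) → [ɲ]
/n/ after /dʒ/ (palatal) → [ɲ]
/m/ after /n/ (alveolar) → [n]
3 segments change.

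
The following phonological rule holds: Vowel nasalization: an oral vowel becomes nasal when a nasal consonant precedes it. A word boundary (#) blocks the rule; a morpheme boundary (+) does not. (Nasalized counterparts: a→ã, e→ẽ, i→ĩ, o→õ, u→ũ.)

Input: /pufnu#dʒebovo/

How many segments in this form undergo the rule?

/u/ after nasal /n/ → [ũ]
1 segment changes.

1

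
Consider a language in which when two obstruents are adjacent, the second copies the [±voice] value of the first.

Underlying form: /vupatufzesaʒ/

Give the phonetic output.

/z/ after /f/ (voiceless) → [s]

[vupatufsesaʒ]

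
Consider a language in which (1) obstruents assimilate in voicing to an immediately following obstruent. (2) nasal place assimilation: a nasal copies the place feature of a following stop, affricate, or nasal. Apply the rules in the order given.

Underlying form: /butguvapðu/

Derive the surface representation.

[budguvabðu]

Rule 1: /t/ before /g/ (voiced) → [d]
Rule 1: /p/ before /ð/ (voiced) → [b]
After rule 1: budguvabðu
Rule 2: no segment meets the rule's conditions; no change.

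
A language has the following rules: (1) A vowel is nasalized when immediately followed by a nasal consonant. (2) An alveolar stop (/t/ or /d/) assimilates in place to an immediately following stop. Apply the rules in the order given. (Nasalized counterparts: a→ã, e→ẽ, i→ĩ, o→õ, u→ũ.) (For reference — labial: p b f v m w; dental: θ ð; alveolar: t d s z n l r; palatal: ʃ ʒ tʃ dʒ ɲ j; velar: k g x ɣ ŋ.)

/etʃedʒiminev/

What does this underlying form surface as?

[etʃedʒĩmĩnev]

Rule 1: /i/ before nasal /m/ → [ĩ]
Rule 1: /i/ before nasal /n/ → [ĩ]
After rule 1: etʃedʒĩmĩnev
Rule 2: no segment meets the rule's conditions; no change.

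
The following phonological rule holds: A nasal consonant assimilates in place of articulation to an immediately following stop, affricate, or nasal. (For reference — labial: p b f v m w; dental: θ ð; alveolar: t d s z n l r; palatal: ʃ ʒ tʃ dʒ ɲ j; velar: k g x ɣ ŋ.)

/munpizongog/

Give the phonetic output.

/n/ before /p/ (labial) → [m]
/n/ before /g/ (velar) → [ŋ]

[mumpizoŋgog]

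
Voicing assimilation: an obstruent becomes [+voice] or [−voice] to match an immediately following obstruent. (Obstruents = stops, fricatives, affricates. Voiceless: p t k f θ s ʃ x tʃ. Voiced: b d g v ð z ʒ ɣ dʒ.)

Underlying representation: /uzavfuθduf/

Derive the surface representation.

/v/ before /f/ (voiceless) → [f]
/θ/ before /d/ (voiced) → [ð]

[uzaffuðduf]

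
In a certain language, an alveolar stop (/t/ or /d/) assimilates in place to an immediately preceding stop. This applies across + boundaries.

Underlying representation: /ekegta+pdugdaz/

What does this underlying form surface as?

[ekegka+pbuggaz]

/t/ after /g/ (velar) → [k]
/d/ after /p/ (labial) → [b]
/d/ after /g/ (velar) → [g]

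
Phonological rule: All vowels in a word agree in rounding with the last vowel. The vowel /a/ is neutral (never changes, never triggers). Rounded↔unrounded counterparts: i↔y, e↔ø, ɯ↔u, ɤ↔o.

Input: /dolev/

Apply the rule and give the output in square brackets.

/o/ harmonizes with /e/ ([-round]) → [ɤ]

[dɤlev]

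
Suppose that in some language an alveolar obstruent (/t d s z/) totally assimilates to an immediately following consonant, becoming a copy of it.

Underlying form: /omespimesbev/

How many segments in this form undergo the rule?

2

/s/ before /p/ → [p] (total assimilation)
/s/ before /b/ → [b] (total assimilation)
2 segments change.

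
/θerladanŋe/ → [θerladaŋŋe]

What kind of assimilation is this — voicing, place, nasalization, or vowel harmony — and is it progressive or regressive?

/n/→[ŋ].
Each target copies a feature from the following segment, so the direction is regressive.

place assimilation, regressive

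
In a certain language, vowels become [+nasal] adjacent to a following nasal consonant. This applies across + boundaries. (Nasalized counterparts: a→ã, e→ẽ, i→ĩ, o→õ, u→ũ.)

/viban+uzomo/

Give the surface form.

[vibãn+uzõmo]

/a/ before nasal /n/ → [ã]
/o/ before nasal /m/ → [õ]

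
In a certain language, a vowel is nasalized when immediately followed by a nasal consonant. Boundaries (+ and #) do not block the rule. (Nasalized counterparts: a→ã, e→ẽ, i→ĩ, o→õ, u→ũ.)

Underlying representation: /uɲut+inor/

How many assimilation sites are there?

/u/ before nasal /ɲ/ → [ũ]
/i/ before nasal /n/ → [ĩ]
2 segments change.

2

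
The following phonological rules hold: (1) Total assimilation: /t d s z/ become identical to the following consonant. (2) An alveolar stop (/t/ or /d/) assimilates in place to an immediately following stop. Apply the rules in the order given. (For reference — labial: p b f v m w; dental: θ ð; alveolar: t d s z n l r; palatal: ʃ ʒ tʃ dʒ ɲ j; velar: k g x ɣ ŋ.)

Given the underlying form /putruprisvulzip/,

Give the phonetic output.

[purruprivvulzip]

Rule 1: /t/ before /r/ → [r] (total assimilation)
Rule 1: /s/ before /v/ → [v] (total assimilation)
After rule 1: purruprivvulzip
Rule 2: no segment meets the rule's conditions; no change.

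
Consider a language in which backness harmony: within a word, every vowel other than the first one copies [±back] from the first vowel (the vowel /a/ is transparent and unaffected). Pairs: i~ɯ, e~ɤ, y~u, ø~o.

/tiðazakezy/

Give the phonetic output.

no segment meets the rule's conditions; no change.

[tiðazakezy]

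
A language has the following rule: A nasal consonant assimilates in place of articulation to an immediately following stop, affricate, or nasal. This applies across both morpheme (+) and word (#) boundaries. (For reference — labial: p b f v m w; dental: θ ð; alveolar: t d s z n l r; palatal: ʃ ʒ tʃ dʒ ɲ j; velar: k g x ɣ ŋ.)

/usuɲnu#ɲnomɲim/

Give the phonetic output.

/ɲ/ before /n/ (alveolar) → [n]
/ɲ/ before /n/ (alveolar) → [n]
/m/ before /ɲ/ (palatal) → [ɲ]

[usunnu#nnoɲɲim]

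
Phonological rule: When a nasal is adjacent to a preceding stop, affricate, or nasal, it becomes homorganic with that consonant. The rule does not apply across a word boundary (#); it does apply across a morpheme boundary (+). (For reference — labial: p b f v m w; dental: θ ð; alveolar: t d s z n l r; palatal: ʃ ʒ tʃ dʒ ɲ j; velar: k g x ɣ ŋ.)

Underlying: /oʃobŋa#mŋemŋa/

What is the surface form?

/ŋ/ after /b/ (labial) → [m]
/ŋ/ after /m/ (labial) → [m]
/ŋ/ after /m/ (labial) → [m]

[oʃobma#mmemma]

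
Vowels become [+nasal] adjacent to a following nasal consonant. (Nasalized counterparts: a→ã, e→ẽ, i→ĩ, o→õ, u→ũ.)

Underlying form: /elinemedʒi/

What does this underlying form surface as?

[elĩnẽmedʒi]

/i/ before nasal /n/ → [ĩ]
/e/ before nasal /m/ → [ẽ]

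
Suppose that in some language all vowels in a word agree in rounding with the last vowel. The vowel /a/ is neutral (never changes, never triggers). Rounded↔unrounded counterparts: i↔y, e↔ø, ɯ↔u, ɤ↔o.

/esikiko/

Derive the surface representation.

/e/ harmonizes with /o/ ([+round]) → [ø]
/i/ harmonizes with /o/ ([+round]) → [y]
/i/ harmonizes with /o/ ([+round]) → [y]

[øsykyko]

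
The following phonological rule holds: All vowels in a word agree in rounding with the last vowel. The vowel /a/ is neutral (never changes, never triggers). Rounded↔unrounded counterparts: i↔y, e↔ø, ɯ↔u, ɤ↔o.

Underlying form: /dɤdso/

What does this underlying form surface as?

[dodso]

/ɤ/ harmonizes with /o/ ([+round]) → [o]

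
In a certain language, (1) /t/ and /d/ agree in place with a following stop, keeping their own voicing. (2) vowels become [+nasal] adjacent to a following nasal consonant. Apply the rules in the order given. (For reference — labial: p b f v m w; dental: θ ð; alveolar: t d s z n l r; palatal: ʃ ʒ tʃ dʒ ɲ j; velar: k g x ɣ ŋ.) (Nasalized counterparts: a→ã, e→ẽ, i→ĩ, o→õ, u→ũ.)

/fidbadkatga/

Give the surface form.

[fibbagkakga]

Rule 1: /d/ before /b/ (labial) → [b]
Rule 1: /d/ before /k/ (velar) → [g]
Rule 1: /t/ before /g/ (velar) → [k]
After rule 1: fibbagkakga
Rule 2: no segment meets the rule's conditions; no change.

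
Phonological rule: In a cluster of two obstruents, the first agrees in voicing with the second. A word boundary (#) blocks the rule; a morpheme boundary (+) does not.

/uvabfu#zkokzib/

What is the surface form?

[uvapfu#skogzib]

/b/ before /f/ (voiceless) → [p]
/z/ before /k/ (voiceless) → [s]
/k/ before /z/ (voiced) → [g]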